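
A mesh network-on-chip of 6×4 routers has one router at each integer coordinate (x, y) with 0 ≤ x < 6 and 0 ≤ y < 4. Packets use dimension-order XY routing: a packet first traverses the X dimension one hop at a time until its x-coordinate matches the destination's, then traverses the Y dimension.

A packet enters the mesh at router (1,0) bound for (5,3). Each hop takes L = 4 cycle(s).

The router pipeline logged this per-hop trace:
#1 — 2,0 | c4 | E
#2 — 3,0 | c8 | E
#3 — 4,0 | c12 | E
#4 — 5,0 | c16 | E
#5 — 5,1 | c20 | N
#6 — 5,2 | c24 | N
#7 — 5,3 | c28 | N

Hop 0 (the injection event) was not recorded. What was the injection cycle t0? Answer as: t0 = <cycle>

t0 = 0

Hop 1 reached at cycle 4; hop k is at t0 + k·L.
t0 = cyc[1] − L = 4 − 4 = 0.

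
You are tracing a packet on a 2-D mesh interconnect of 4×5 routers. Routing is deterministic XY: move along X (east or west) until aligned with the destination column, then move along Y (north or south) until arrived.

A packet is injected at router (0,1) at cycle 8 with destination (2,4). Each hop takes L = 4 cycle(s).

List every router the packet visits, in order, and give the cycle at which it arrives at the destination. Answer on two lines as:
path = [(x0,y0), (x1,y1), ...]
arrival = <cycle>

[0] x=0 y=1 t=8
[1] x=1 y=1 t=12 →E
[2] x=2 y=1 t=16 →E
[3] x=2 y=2 t=20 →N
[4] x=2 y=3 t=24 →N
[5] x=2 y=4 t=28 →N

path = [(0,1), (1,1), (2,1), (2,2), (2,3), (2,4)]
arrival = 28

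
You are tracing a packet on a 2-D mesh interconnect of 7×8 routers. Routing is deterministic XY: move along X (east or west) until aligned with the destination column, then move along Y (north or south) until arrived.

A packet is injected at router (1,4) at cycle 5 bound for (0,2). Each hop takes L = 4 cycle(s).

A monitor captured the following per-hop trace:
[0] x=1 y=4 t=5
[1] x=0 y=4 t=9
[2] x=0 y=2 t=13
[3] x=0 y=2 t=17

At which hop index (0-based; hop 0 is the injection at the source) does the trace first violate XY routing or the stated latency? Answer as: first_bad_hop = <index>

  1: Δx=-1 Δy=+0 Δt=4 [ok]
  2: Δx=+0 Δy=-2 Δt=4 [BAD: non-unit step]

first_bad_hop = 2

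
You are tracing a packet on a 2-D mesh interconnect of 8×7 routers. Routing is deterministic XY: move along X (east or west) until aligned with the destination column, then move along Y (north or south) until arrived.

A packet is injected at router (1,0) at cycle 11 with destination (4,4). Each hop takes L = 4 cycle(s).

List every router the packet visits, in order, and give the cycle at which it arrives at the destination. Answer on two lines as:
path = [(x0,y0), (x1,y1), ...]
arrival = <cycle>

t=11: at (1,0)
t=15: at (2,0) after E
t=19: at (3,0) after E
t=23: at (4,0) after E
t=27: at (4,1) after N
t=31: at (4,2) after N
t=35: at (4,3) after N
t=39: at (4,4) after N

path = [(1,0), (2,0), (3,0), (4,0), (4,1), (4,2), (4,3), (4,4)]
arrival = 39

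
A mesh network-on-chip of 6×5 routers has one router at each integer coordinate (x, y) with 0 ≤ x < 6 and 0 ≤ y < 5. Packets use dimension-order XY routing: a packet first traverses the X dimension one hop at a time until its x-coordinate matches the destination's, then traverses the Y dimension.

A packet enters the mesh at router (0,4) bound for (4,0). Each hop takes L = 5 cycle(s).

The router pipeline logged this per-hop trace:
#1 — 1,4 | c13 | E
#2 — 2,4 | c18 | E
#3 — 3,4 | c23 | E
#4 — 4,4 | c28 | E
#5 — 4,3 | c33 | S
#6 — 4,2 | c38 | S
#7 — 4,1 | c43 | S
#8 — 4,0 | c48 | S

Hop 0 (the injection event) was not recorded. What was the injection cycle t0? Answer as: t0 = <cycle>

t0 = 8

cyc[1] = 13 and cyc[k] = t0 + k·L for every k.
t0 = cyc[1] − L = 13 − 5 = 8.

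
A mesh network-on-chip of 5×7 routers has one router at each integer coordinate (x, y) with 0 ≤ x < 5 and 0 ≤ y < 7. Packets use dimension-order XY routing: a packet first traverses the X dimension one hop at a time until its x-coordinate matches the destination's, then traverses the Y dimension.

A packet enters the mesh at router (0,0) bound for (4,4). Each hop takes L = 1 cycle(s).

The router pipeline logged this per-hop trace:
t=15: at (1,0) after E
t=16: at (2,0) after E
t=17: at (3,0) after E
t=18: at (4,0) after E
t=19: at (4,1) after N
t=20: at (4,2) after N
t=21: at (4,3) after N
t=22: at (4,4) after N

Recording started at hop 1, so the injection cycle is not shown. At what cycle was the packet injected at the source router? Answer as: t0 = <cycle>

cyc[1] = 15 and cyc[k] = t0 + k·L for every k.
Therefore t0 = 15 − L = 14.

t0 = 14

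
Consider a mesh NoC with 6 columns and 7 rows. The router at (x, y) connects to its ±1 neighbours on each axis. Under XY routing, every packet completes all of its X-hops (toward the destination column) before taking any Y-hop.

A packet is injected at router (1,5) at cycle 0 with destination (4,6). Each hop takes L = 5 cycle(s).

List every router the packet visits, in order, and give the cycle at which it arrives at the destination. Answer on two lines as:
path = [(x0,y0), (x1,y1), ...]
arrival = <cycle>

path = [(1,5), (2,5), (3,5), (4,5), (4,6)]
arrival = 20

#0 — 1,5 | c0
#1 — 2,5 | c5 | E
#2 — 3,5 | c10 | E
#3 — 4,5 | c15 | E
#4 — 4,6 | c20 | N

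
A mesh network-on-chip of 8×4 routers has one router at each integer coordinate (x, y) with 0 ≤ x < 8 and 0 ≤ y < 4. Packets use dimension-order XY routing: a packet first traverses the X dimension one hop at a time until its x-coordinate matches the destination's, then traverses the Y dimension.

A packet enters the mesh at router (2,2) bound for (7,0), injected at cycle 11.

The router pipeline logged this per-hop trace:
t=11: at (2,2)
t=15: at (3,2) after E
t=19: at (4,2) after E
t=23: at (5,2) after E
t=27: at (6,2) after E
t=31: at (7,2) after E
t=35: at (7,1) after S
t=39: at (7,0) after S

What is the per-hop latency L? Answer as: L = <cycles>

cyc[1] − cyc[0] = 15 − 11 = 4.
Per-hop latency L = Δcyc = 4.

L = 4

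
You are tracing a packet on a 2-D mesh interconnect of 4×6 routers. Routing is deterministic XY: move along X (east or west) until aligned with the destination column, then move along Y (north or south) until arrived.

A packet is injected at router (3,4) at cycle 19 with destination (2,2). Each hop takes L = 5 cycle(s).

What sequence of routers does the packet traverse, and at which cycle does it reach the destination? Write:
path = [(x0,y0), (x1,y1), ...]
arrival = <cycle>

hop 0: (3,4) @ cyc 19
hop 1: (2,4) @ cyc 24  [W]
hop 2: (2,3) @ cyc 29  [S]
hop 3: (2,2) @ cyc 34  [S]

path = [(3,4), (2,4), (2,3), (2,2)]
arrival = 34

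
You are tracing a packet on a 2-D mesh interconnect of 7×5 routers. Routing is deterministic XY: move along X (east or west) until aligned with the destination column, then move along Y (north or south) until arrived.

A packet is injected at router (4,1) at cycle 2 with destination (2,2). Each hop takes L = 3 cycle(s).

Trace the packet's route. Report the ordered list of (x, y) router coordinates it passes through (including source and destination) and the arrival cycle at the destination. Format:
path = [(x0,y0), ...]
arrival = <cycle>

[0] x=4 y=1 t=2
[1] x=3 y=1 t=5 →W
[2] x=2 y=1 t=8 →W
[3] x=2 y=2 t=11 →N

path = [(4,1), (3,1), (2,1), (2,2)]
arrival = 11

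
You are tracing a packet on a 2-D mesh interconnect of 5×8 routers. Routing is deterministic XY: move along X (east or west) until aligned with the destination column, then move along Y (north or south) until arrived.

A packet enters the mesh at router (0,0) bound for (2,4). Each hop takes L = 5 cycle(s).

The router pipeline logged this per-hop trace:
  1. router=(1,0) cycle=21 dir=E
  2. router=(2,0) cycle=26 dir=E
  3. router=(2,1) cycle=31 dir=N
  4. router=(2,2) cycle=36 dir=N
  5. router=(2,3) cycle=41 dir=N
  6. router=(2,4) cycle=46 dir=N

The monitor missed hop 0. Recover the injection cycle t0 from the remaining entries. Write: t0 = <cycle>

At hop 1 the cycle is 21; in general cyc_k = t0 + kL.
So t0 = 21 − 1·5 = 16.

t0 = 16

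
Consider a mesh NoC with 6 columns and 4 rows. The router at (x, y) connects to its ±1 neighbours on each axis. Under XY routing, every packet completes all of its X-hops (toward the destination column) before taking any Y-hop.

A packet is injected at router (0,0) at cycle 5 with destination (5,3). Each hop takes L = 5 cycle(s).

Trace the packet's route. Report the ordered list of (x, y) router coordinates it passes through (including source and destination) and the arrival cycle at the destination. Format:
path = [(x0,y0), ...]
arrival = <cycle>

  0. router=(0,0) cycle=5 (inject)
  1. router=(1,0) cycle=10 dir=E
  2. router=(2,0) cycle=15 dir=E
  3. router=(3,0) cycle=20 dir=E
  4. router=(4,0) cycle=25 dir=E
  5. router=(5,0) cycle=30 dir=E
  6. router=(5,1) cycle=35 dir=N
  7. router=(5,2) cycle=40 dir=N
  8. router=(5,3) cycle=45 dir=N

path = [(0,0), (1,0), (2,0), (3,0), (4,0), (5,0), (5,1), (5,2), (5,3)]
arrival = 45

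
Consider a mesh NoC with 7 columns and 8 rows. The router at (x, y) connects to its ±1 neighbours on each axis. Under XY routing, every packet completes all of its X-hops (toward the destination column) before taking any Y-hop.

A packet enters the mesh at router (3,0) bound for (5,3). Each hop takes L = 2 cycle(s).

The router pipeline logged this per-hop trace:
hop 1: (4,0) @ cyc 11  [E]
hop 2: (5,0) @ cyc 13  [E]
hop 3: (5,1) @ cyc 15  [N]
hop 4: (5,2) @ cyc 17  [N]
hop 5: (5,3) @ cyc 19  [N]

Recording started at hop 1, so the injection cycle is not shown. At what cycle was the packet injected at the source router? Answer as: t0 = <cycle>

Hop 1 reached at cycle 11; hop k is at t0 + k·L.
t0 = cyc[1] − L = 11 − 2 = 9.

t0 = 9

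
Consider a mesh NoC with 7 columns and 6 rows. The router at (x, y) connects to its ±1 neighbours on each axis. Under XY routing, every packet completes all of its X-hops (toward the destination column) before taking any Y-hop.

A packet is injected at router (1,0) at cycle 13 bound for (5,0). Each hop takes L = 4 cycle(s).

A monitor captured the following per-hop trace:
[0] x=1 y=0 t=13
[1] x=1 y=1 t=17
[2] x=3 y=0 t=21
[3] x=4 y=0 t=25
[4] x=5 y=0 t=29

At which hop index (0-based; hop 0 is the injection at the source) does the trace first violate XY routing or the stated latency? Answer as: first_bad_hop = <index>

check 1→ d=(0,1) cyc+4: BAD: Y-move but x=1≠5

first_bad_hop = 1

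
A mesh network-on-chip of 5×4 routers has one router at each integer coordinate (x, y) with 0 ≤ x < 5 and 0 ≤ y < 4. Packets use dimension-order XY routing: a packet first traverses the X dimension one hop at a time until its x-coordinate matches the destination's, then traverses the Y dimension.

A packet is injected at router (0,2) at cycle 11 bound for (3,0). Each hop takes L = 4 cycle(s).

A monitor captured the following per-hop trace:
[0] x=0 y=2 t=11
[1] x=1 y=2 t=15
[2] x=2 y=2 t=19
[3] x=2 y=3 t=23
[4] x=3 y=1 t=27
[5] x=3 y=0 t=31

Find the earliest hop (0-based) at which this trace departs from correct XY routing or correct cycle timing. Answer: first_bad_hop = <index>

first_bad_hop = 3

  1: Δx=+1 Δy=+0 Δt=4 [ok]
  2: Δx=+1 Δy=+0 Δt=4 [ok]
  3: Δx=+0 Δy=+1 Δt=4 [BAD: Y-move but x=2≠3]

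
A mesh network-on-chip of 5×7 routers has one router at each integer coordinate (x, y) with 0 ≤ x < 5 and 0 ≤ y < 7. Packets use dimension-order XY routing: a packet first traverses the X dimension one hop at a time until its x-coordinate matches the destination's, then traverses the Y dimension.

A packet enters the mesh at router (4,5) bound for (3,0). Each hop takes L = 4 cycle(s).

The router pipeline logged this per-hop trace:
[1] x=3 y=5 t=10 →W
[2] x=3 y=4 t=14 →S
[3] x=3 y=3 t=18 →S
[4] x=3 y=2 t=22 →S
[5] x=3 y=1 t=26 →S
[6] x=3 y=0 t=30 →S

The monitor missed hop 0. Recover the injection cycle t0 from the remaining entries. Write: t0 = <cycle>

t0 = 6

Hop 1 reached at cycle 10; hop k is at t0 + k·L.
Therefore t0 = 10 − L = 6.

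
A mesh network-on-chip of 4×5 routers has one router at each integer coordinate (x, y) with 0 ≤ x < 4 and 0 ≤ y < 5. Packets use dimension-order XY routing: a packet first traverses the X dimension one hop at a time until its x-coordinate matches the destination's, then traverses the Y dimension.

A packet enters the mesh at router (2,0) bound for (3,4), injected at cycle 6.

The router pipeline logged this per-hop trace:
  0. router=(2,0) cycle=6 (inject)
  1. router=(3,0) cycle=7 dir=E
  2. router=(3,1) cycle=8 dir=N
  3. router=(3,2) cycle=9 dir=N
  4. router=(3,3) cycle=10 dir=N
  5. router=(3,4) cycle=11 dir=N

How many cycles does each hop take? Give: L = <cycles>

Between hops 0 and 1 the cycle counter advances 7 − 6 = 1.
That increment is L by definition: L = 1.

L = 1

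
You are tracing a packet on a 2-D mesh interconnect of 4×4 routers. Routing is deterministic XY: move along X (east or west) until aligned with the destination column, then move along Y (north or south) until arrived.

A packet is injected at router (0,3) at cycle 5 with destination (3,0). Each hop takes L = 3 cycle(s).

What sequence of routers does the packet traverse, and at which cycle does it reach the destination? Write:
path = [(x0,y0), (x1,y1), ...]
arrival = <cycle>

[0] x=0 y=3 t=5
[1] x=1 y=3 t=8 →E
[2] x=2 y=3 t=11 →E
[3] x=3 y=3 t=14 →E
[4] x=3 y=2 t=17 →S
[5] x=3 y=1 t=20 →S
[6] x=3 y=0 t=23 →S

path = [(0,3), (1,3), (2,3), (3,3), (3,2), (3,1), (3,0)]
arrival = 23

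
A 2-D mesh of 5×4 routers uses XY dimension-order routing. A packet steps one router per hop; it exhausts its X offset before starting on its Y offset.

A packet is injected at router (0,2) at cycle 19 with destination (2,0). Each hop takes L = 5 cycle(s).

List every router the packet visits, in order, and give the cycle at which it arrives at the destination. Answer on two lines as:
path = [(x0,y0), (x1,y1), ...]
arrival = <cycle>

path = [(0,2), (1,2), (2,2), (2,1), (2,0)]
arrival = 39

src (0,2)  cyc=19
E→(1,2)  cyc=24
E→(2,2)  cyc=29
S→(2,1)  cyc=34
S→(2,0)  cyc=39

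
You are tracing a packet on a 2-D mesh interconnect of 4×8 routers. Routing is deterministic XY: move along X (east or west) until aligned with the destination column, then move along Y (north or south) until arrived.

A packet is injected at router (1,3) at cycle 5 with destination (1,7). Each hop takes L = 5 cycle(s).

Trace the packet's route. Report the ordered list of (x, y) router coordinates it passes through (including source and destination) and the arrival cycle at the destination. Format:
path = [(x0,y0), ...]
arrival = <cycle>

#0 — 1,3 | c5
#1 — 1,4 | c10 | N
#2 — 1,5 | c15 | N
#3 — 1,6 | c20 | N
#4 — 1,7 | c25 | N

path = [(1,3), (1,4), (1,5), (1,6), (1,7)]
arrival = 25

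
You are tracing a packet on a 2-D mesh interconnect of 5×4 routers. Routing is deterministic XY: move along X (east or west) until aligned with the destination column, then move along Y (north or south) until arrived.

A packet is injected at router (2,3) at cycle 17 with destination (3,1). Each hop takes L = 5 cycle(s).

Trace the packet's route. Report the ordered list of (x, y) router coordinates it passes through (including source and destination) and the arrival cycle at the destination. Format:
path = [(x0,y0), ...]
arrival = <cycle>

src (2,3)  cyc=17
E→(3,3)  cyc=22
S→(3,2)  cyc=27
S→(3,1)  cyc=32

path = [(2,3), (3,3), (3,2), (3,1)]
arrival = 32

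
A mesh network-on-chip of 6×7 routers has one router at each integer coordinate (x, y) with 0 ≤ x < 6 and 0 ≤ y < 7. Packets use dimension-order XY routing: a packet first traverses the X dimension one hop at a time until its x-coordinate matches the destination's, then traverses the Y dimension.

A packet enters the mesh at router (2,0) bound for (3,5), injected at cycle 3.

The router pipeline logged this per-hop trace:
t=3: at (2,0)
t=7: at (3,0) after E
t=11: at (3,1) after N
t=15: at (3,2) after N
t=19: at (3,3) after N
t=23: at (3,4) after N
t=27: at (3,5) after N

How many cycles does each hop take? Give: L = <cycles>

From hop 0 (3) to hop 1 (7): +4 cycles.
Each hop adds L, hence L = 4.

L = 4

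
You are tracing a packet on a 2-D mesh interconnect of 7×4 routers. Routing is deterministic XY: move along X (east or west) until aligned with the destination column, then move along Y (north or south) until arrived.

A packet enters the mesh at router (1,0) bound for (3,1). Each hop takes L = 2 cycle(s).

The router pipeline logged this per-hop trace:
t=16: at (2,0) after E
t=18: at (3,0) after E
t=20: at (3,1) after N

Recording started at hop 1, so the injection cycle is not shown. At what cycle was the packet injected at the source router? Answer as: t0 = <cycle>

At hop 1 the cycle is 16; in general cyc_k = t0 + kL.
Therefore t0 = 16 − L = 14.

t0 = 14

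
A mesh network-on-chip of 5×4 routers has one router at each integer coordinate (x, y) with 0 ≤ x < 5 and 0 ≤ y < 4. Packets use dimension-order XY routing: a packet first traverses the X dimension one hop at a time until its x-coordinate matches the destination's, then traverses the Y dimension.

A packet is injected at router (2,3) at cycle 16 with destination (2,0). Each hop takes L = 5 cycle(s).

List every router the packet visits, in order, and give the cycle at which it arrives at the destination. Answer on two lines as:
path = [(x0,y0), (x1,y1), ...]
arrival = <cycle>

src (2,3)  cyc=16
S→(2,2)  cyc=21
S→(2,1)  cyc=26
S→(2,0)  cyc=31

path = [(2,3), (2,2), (2,1), (2,0)]
arrival = 31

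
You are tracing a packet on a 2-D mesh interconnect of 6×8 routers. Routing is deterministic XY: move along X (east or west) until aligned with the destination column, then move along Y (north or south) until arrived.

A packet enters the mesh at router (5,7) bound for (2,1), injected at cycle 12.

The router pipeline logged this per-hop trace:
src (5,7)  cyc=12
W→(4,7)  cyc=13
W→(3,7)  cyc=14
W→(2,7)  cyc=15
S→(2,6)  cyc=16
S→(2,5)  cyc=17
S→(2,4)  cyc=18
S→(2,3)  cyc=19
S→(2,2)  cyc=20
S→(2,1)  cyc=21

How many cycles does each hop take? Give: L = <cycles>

L = 1

From hop 0 (12) to hop 1 (13): +1 cycles.
Per-hop latency L = Δcyc = 1.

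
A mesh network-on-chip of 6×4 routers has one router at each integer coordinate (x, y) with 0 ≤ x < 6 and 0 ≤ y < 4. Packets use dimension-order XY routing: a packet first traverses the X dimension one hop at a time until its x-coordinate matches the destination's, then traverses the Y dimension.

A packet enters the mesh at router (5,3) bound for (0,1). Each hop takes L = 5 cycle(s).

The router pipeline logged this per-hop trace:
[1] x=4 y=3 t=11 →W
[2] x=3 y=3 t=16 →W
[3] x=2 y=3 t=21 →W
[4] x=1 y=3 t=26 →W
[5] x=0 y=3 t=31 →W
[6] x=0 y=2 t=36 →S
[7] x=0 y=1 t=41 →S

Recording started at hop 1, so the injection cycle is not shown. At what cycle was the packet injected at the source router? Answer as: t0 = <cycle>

t0 = 6

The first recorded entry is hop 1 at cycle 11.
So t0 = 11 − 1·5 = 6.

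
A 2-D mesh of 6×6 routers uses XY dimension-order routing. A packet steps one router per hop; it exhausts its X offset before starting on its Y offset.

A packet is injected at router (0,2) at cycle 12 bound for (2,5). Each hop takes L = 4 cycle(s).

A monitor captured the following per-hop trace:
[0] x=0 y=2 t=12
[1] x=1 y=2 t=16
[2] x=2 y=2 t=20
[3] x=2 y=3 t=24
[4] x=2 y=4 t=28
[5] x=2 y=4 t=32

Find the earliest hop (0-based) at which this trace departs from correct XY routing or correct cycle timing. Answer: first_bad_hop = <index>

first_bad_hop = 5

[1] (+1,+0) / 4c ⇒ ok
[2] (+1,+0) / 4c ⇒ ok
[3] (+0,+1) / 4c ⇒ ok
[4] (+0,+1) / 4c ⇒ ok
[5] (+0,+0) / 4c ⇒ BAD: non-unit step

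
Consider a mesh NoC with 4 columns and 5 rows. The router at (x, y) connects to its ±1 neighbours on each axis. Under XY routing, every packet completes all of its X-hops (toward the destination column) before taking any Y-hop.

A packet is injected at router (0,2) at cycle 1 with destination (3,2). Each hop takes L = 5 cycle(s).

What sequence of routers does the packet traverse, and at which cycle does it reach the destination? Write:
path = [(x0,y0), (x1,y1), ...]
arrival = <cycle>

t=1: at (0,2)
t=6: at (1,2) after E
t=11: at (2,2) after E
t=16: at (3,2) after E

path = [(0,2), (1,2), (2,2), (3,2)]
arrival = 16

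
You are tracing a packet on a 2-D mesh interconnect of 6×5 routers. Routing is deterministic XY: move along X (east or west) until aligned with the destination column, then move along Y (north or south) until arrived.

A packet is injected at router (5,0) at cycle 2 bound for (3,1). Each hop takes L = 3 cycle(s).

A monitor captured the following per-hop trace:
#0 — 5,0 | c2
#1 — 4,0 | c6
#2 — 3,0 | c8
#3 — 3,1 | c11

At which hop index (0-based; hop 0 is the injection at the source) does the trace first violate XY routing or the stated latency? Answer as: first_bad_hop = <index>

check 1→ d=(-1,0) cyc+4: BAD: Δcyc=4≠L

first_bad_hop = 1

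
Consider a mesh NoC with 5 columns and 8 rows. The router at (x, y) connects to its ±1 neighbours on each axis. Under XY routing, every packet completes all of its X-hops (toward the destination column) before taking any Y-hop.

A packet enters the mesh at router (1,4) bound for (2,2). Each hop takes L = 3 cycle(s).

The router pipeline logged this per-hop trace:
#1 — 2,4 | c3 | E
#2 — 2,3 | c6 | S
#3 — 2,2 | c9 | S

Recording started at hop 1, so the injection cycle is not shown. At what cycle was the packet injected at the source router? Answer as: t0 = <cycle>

The first recorded entry is hop 1 at cycle 3.
So t0 = 3 − 1·3 = 0.

t0 = 0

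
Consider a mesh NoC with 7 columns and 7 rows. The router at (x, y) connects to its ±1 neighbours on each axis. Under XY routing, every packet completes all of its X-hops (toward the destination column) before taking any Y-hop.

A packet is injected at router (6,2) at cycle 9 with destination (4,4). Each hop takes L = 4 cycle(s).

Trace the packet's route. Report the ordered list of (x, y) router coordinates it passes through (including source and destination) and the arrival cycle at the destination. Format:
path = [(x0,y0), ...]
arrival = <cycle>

path = [(6,2), (5,2), (4,2), (4,3), (4,4)]
arrival = 25

src (6,2)  cyc=9
W→(5,2)  cyc=13
W→(4,2)  cyc=17
N→(4,3)  cyc=21
N→(4,4)  cyc=25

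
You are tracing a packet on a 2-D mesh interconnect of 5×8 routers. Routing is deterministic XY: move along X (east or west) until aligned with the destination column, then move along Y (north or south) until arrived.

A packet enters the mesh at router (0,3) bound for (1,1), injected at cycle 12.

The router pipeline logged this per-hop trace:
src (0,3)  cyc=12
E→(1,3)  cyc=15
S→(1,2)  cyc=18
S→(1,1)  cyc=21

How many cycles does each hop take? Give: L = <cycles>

Δcyc across hop 0→1: 15 − 12 = 3.
One hop costs L cycles, so L = 3.

L = 3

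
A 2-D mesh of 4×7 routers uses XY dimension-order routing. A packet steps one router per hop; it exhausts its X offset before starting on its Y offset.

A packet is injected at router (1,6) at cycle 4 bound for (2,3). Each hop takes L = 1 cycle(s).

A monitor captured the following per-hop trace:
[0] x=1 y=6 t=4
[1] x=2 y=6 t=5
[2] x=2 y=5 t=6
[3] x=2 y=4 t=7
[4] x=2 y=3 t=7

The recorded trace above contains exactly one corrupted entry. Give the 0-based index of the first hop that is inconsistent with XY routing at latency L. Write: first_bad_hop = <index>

first_bad_hop = 4

[1] (+1,+0) / 1c ⇒ ok
[2] (+0,-1) / 1c ⇒ ok
[3] (+0,-1) / 1c ⇒ ok
[4] (+0,-1) / 0c ⇒ BAD: Δcyc=0≠L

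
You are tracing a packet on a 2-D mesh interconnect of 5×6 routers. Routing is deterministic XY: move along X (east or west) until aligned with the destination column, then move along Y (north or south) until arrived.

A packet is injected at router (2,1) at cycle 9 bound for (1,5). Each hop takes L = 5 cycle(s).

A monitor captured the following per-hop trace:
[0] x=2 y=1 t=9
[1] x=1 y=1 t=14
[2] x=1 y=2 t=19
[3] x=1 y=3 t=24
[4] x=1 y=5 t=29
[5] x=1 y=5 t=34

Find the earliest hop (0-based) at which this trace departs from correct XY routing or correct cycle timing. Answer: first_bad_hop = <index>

  1: Δx=-1 Δy=+0 Δt=5 [ok]
  2: Δx=+0 Δy=+1 Δt=5 [ok]
  3: Δx=+0 Δy=+1 Δt=5 [ok]
  4: Δx=+0 Δy=+2 Δt=5 [BAD: non-unit step]

first_bad_hop = 4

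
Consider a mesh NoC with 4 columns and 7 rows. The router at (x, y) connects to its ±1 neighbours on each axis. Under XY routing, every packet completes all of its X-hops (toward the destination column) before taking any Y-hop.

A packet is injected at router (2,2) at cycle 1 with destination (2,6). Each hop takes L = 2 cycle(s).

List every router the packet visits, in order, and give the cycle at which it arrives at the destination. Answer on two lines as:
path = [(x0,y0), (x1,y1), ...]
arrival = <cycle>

#0 — 2,2 | c1
#1 — 2,3 | c3 | N
#2 — 2,4 | c5 | N
#3 — 2,5 | c7 | N
#4 — 2,6 | c9 | N

path = [(2,2), (2,3), (2,4), (2,5), (2,6)]
arrival = 9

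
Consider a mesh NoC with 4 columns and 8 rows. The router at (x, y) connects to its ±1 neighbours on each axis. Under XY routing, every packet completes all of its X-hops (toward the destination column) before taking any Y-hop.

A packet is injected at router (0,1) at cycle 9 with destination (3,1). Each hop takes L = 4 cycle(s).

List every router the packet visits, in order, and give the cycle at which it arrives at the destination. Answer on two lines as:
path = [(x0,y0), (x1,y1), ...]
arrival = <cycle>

#0 — 0,1 | c9
#1 — 1,1 | c13 | E
#2 — 2,1 | c17 | E
#3 — 3,1 | c21 | E

path = [(0,1), (1,1), (2,1), (3,1)]
arrival = 21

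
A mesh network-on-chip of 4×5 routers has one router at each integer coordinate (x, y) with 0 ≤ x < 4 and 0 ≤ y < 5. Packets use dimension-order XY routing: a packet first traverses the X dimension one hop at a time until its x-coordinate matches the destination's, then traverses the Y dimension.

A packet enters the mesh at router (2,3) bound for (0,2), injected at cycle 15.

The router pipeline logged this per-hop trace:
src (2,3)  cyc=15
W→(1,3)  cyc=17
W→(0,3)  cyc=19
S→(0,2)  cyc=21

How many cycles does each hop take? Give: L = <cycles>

L = 2

From hop 0 (15) to hop 1 (17): +2 cycles.
One hop costs L cycles, so L = 2.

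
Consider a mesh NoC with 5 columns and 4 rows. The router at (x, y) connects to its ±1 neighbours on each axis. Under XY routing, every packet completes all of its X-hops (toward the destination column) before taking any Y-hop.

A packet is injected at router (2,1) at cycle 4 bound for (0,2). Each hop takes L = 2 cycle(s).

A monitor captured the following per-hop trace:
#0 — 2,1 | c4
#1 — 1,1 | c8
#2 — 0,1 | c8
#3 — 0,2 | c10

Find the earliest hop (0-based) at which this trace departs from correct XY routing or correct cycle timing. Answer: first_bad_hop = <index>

first_bad_hop = 1

  1: Δx=-1 Δy=+0 Δt=4 [BAD: Δcyc=4≠L]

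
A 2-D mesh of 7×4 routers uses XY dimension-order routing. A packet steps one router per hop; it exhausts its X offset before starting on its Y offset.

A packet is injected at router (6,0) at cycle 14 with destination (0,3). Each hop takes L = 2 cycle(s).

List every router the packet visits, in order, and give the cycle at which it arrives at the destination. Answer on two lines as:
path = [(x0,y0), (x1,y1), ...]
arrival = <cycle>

hop 0: (6,0) @ cyc 14
hop 1: (5,0) @ cyc 16  [W]
hop 2: (4,0) @ cyc 18  [W]
hop 3: (3,0) @ cyc 20  [W]
hop 4: (2,0) @ cyc 22  [W]
hop 5: (1,0) @ cyc 24  [W]
hop 6: (0,0) @ cyc 26  [W]
hop 7: (0,1) @ cyc 28  [N]
hop 8: (0,2) @ cyc 30  [N]
hop 9: (0,3) @ cyc 32  [N]

path = [(6,0), (5,0), (4,0), (3,0), (2,0), (1,0), (0,0), (0,1), (0,2), (0,3)]
arrival = 32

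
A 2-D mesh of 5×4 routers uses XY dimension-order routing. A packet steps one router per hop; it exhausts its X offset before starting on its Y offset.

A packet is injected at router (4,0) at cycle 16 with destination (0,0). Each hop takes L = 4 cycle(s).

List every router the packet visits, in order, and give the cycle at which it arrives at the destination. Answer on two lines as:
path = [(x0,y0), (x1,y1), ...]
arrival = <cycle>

path = [(4,0), (3,0), (2,0), (1,0), (0,0)]
arrival = 32

#0 — 4,0 | c16
#1 — 3,0 | c20 | W
#2 — 2,0 | c24 | W
#3 — 1,0 | c28 | W
#4 — 0,0 | c32 | W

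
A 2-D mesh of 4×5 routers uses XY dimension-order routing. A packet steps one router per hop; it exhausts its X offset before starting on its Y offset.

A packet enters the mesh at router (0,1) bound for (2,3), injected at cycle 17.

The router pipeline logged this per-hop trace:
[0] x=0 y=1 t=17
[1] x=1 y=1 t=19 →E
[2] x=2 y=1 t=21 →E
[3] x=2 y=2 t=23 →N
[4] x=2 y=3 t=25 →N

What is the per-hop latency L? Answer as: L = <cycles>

cyc[1] − cyc[0] = 19 − 17 = 2.
One hop costs L cycles, so L = 2.

L = 2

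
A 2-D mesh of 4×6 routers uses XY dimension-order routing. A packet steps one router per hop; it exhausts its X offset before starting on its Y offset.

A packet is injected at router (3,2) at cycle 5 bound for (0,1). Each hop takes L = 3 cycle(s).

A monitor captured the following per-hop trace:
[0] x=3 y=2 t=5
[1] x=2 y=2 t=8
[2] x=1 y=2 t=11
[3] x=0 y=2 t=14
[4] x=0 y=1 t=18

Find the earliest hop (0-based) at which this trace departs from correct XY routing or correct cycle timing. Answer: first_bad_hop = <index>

first_bad_hop = 4

hop 1: step (-1,+0), +3 cyc — ok
hop 2: step (-1,+0), +3 cyc — ok
hop 3: step (-1,+0), +3 cyc — ok
hop 4: step (+0,-1), +4 cyc — BAD: Δcyc=4≠L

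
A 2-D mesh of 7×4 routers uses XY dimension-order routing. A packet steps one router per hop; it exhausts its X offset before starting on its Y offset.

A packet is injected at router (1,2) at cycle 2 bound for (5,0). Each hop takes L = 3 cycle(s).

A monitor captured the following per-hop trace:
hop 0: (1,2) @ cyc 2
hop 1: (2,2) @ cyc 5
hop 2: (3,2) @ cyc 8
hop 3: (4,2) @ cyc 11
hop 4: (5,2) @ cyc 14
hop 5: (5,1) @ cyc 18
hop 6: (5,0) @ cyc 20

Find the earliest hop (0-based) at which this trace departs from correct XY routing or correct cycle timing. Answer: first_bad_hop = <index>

hop 1: step (+1,+0), +3 cyc — ok
hop 2: step (+1,+0), +3 cyc — ok
hop 3: step (+1,+0), +3 cyc — ok
hop 4: step (+1,+0), +3 cyc — ok
hop 5: step (+0,-1), +4 cyc — BAD: Δcyc=4≠L

first_bad_hop = 5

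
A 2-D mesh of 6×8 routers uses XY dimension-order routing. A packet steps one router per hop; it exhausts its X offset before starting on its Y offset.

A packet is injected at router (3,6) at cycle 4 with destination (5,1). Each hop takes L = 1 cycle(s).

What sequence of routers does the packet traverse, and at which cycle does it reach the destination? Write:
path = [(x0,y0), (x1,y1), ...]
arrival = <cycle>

path = [(3,6), (4,6), (5,6), (5,5), (5,4), (5,3), (5,2), (5,1)]
arrival = 11

[0] x=3 y=6 t=4
[1] x=4 y=6 t=5 →E
[2] x=5 y=6 t=6 →E
[3] x=5 y=5 t=7 →S
[4] x=5 y=4 t=8 →S
[5] x=5 y=3 t=9 →S
[6] x=5 y=2 t=10 →S
[7] x=5 y=1 t=11 →S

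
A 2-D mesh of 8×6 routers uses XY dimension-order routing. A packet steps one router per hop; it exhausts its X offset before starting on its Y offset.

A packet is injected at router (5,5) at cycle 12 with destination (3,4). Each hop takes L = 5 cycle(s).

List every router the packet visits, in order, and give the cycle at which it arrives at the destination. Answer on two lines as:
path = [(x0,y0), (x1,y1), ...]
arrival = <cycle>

path = [(5,5), (4,5), (3,5), (3,4)]
arrival = 27

src (5,5)  cyc=12
W→(4,5)  cyc=17
W→(3,5)  cyc=22
S→(3,4)  cyc=27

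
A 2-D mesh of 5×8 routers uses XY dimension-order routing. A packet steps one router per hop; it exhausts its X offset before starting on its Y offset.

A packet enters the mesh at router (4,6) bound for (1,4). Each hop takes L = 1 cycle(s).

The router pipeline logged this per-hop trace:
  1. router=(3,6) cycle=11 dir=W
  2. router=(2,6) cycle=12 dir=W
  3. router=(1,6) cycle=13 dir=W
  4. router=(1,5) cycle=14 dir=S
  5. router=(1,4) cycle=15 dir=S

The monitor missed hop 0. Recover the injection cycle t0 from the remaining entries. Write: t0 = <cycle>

cyc[1] = 11 and cyc[k] = t0 + k·L for every k.
So t0 = 11 − 1·1 = 10.

t0 = 10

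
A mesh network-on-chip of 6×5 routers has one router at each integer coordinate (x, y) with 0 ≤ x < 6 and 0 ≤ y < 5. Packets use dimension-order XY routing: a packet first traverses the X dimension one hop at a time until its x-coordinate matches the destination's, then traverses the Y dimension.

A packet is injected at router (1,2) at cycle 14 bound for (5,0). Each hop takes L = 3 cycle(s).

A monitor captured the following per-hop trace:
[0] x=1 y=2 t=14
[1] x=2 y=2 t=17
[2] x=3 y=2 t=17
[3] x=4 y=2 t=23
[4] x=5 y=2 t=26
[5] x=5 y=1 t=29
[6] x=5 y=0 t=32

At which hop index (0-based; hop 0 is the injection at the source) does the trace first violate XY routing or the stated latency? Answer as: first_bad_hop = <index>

check 1→ d=(1,0) cyc+3: ok
check 2→ d=(1,0) cyc+0: BAD: Δcyc=0≠L

first_bad_hop = 2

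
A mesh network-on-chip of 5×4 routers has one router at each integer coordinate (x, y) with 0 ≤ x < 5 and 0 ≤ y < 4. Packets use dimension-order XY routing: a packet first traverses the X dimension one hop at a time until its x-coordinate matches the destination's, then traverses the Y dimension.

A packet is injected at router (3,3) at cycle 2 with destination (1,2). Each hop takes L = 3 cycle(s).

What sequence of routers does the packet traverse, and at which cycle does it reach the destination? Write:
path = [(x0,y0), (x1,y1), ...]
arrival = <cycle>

path = [(3,3), (2,3), (1,3), (1,2)]
arrival = 11

[0] x=3 y=3 t=2
[1] x=2 y=3 t=5 →W
[2] x=1 y=3 t=8 →W
[3] x=1 y=2 t=11 →S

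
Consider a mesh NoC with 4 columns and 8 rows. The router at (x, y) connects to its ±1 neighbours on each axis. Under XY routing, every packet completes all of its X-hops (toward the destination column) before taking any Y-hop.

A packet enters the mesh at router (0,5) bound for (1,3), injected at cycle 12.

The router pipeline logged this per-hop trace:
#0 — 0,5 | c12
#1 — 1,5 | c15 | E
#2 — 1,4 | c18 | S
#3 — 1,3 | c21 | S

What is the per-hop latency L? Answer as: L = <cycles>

L = 3

From hop 0 (12) to hop 1 (15): +3 cycles.
That increment is L by definition: L = 3.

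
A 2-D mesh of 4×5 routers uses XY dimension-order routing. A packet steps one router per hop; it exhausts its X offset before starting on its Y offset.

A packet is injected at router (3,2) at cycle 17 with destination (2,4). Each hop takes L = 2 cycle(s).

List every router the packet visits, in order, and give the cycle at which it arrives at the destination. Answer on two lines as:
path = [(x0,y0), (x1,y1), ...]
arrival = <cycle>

path = [(3,2), (2,2), (2,3), (2,4)]
arrival = 23

hop 0: (3,2) @ cyc 17
hop 1: (2,2) @ cyc 19  [W]
hop 2: (2,3) @ cyc 21  [N]
hop 3: (2,4) @ cyc 23  [N]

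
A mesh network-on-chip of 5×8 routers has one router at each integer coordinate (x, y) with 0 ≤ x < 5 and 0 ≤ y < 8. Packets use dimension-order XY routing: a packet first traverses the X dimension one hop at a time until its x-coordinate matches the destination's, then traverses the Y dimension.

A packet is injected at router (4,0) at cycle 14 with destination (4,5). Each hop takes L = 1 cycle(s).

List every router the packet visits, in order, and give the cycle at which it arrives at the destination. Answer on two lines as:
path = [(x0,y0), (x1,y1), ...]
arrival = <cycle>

#0 — 4,0 | c14
#1 — 4,1 | c15 | N
#2 — 4,2 | c16 | N
#3 — 4,3 | c17 | N
#4 — 4,4 | c18 | N
#5 — 4,5 | c19 | N

path = [(4,0), (4,1), (4,2), (4,3), (4,4), (4,5)]
arrival = 19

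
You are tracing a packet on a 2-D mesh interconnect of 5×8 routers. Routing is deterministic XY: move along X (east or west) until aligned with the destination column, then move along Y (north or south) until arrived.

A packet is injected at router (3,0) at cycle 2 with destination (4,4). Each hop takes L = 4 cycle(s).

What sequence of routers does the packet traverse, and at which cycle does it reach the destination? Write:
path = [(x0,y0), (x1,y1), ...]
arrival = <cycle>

[0] x=3 y=0 t=2
[1] x=4 y=0 t=6 →E
[2] x=4 y=1 t=10 →N
[3] x=4 y=2 t=14 →N
[4] x=4 y=3 t=18 →N
[5] x=4 y=4 t=22 →N

path = [(3,0), (4,0), (4,1), (4,2), (4,3), (4,4)]
arrival = 22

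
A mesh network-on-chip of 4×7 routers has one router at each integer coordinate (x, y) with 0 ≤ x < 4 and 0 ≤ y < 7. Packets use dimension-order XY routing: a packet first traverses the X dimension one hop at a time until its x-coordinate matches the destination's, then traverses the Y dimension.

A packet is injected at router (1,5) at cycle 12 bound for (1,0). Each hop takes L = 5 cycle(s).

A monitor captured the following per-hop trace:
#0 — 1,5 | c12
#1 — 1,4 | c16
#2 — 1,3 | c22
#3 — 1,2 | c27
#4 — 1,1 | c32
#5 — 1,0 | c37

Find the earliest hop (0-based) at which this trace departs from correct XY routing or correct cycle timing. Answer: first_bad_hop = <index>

first_bad_hop = 1

  1: Δx=+0 Δy=-1 Δt=4 [BAD: Δcyc=4≠L]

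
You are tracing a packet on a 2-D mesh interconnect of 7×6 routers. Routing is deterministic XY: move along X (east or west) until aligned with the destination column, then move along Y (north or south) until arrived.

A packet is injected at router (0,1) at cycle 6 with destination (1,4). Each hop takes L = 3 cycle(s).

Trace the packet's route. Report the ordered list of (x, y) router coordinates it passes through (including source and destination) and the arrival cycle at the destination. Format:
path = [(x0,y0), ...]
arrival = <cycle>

[0] x=0 y=1 t=6
[1] x=1 y=1 t=9 →E
[2] x=1 y=2 t=12 →N
[3] x=1 y=3 t=15 →N
[4] x=1 y=4 t=18 →N

path = [(0,1), (1,1), (1,2), (1,3), (1,4)]
arrival = 18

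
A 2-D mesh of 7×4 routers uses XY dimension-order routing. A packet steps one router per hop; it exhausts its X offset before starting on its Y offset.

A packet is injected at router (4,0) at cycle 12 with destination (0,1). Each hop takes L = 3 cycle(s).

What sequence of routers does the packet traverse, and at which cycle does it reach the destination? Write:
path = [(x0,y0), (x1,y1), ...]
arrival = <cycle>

path = [(4,0), (3,0), (2,0), (1,0), (0,0), (0,1)]
arrival = 27

hop 0: (4,0) @ cyc 12
hop 1: (3,0) @ cyc 15  [W]
hop 2: (2,0) @ cyc 18  [W]
hop 3: (1,0) @ cyc 21  [W]
hop 4: (0,0) @ cyc 24  [W]
hop 5: (0,1) @ cyc 27  [N]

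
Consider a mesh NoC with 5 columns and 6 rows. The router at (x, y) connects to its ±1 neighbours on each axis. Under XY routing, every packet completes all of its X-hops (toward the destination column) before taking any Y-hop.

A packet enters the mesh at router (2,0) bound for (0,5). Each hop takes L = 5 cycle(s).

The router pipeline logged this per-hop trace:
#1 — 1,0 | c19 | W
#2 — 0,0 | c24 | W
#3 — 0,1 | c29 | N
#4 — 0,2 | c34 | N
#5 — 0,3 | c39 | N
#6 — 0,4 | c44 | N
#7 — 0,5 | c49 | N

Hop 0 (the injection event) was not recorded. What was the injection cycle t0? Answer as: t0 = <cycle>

At hop 1 the cycle is 19; in general cyc_k = t0 + kL.
So t0 = 19 − 1·5 = 14.

t0 = 14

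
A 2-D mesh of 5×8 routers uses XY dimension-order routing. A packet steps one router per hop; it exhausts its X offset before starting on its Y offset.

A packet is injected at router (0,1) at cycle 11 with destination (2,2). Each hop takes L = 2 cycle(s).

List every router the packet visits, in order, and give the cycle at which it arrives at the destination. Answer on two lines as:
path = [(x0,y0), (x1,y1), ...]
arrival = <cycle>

  0. router=(0,1) cycle=11 (inject)
  1. router=(1,1) cycle=13 dir=E
  2. router=(2,1) cycle=15 dir=E
  3. router=(2,2) cycle=17 dir=N

path = [(0,1), (1,1), (2,1), (2,2)]
arrival = 17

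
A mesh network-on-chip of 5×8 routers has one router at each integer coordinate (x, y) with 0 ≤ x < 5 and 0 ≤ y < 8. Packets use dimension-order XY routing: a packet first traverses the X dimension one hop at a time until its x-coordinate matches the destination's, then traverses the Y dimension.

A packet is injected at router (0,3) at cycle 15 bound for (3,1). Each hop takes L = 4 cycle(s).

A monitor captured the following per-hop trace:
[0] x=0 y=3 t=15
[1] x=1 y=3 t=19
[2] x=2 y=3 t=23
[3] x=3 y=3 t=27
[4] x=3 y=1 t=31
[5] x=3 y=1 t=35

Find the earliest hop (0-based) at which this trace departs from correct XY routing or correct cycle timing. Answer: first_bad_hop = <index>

first_bad_hop = 4

  1: Δx=+1 Δy=+0 Δt=4 [ok]
  2: Δx=+1 Δy=+0 Δt=4 [ok]
  3: Δx=+1 Δy=+0 Δt=4 [ok]
  4: Δx=+0 Δy=-2 Δt=4 [BAD: non-unit step]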